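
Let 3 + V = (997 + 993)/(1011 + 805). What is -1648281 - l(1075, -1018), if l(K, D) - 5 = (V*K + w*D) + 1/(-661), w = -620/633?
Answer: -625816295727685/379919004 ≈ -1.6472e+6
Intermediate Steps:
V = -1729/908 (V = -3 + (997 + 993)/(1011 + 805) = -3 + 1990/1816 = -3 + 1990*(1/1816) = -3 + 995/908 = -1729/908 ≈ -1.9042)
w = -620/633 (w = -620*1/633 = -620/633 ≈ -0.97946)
l(K, D) = 3304/661 - 1729*K/908 - 620*D/633 (l(K, D) = 5 + ((-1729*K/908 - 620*D/633) + 1/(-661)) = 5 + ((-1729*K/908 - 620*D/633) - 1/661) = 5 + (-1/661 - 1729*K/908 - 620*D/633) = 3304/661 - 1729*K/908 - 620*D/633)
-1648281 - l(1075, -1018) = -1648281 - (3304/661 - 1729/908*1075 - 620/633*(-1018)) = -1648281 - (3304/661 - 1858675/908 + 631160/633) = -1648281 - 1*(-396980104439/379919004) = -1648281 + 396980104439/379919004 = -625816295727685/379919004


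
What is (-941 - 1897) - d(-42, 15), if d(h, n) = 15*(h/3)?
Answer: -2628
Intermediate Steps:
d(h, n) = 5*h (d(h, n) = 15*(h*(1/3)) = 15*(h/3) = 5*h)
(-941 - 1897) - d(-42, 15) = (-941 - 1897) - 5*(-42) = -2838 - 1*(-210) = -2838 + 210 = -2628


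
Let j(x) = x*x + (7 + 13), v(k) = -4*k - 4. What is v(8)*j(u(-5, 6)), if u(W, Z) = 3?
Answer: -1044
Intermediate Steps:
v(k) = -4 - 4*k
j(x) = 20 + x² (j(x) = x² + 20 = 20 + x²)
v(8)*j(u(-5, 6)) = (-4 - 4*8)*(20 + 3²) = (-4 - 32)*(20 + 9) = -36*29 = -1044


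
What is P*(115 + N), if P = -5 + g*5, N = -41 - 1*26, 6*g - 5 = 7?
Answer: 240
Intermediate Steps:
g = 2 (g = 5/6 + (1/6)*7 = 5/6 + 7/6 = 2)
N = -67 (N = -41 - 26 = -67)
P = 5 (P = -5 + 2*5 = -5 + 10 = 5)
P*(115 + N) = 5*(115 - 67) = 5*48 = 240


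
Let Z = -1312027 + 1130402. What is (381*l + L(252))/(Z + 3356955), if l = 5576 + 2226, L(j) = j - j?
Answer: 1486281/1587665 ≈ 0.93614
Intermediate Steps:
L(j) = 0
l = 7802
Z = -181625
(381*l + L(252))/(Z + 3356955) = (381*7802 + 0)/(-181625 + 3356955) = (2972562 + 0)/3175330 = 2972562*(1/3175330) = 1486281/1587665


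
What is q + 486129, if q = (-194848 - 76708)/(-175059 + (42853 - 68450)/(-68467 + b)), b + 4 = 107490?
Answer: 1660294485496093/3415326359 ≈ 4.8613e+5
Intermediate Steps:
b = 107486 (b = -4 + 107490 = 107486)
q = 5297921782/3415326359 (q = (-194848 - 76708)/(-175059 + (42853 - 68450)/(-68467 + 107486)) = -271556/(-175059 - 25597/39019) = -271556/(-6830652718/39019) = -271556*(-39019/6830652718) = 5297921782/3415326359 ≈ 1.5512)
q + 486129 = 5297921782/3415326359 + 486129 = 1660294485496093/3415326359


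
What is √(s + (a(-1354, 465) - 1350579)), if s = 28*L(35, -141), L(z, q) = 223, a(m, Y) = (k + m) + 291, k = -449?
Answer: I*√1345847 ≈ 1160.1*I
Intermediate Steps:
a(m, Y) = -158 + m (a(m, Y) = (-449 + m) + 291 = -158 + m)
s = 6244 (s = 28*223 = 6244)
√(s + (a(-1354, 465) - 1350579)) = √(6244 + ((-158 - 1354) - 1350579)) = √(6244 + (-1512 - 1350579)) = √(6244 - 1352091) = √(-1345847) = I*√1345847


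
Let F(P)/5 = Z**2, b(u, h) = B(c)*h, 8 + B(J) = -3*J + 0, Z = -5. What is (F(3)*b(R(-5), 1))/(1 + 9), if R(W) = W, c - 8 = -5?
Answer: -425/2 ≈ -212.50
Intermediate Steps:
c = 3 (c = 8 - 5 = 3)
B(J) = -8 - 3*J (B(J) = -8 + (-3*J + 0) = -8 - 3*J)
b(u, h) = -17*h (b(u, h) = (-8 - 3*3)*h = (-8 - 9)*h = -17*h)
F(P) = 125 (F(P) = 5*(-5)**2 = 5*25 = 125)
(F(3)*b(R(-5), 1))/(1 + 9) = (125*(-17*1))/(1 + 9) = (125*(-17))/10 = -2125*1/10 = -425/2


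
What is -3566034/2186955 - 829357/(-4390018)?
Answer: -1537909667853/1066752423910 ≈ -1.4417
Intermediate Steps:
-3566034/2186955 - 829357/(-4390018) = -3566034*1/2186955 - 829357*(-1/4390018) = -396226/242995 + 829357/4390018 = -1537909667853/1066752423910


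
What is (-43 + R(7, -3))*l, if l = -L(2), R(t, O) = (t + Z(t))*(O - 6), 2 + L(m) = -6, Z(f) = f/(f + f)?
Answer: -884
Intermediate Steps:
Z(f) = 1/2 (Z(f) = f/((2*f)) = f*(1/(2*f)) = 1/2)
L(m) = -8 (L(m) = -2 - 6 = -8)
R(t, O) = (1/2 + t)*(-6 + O) (R(t, O) = (t + 1/2)*(O - 6) = (1/2 + t)*(-6 + O))
l = 8 (l = -1*(-8) = 8)
(-43 + R(7, -3))*l = (-43 + (-3 + (1/2)*(-3) - 6*7 - 3*7))*8 = (-43 + (-3 - 3/2 - 42 - 21))*8 = (-43 - 135/2)*8 = -221/2*8 = -884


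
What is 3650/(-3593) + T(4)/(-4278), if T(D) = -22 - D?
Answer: -7760641/7685427 ≈ -1.0098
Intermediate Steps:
3650/(-3593) + T(4)/(-4278) = 3650/(-3593) + (-22 - 1*4)/(-4278) = 3650*(-1/3593) + (-22 - 4)*(-1/4278) = -3650/3593 - 26*(-1/4278) = -3650/3593 + 13/2139 = -7760641/7685427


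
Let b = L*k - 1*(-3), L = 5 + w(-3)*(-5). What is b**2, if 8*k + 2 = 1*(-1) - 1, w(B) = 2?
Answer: 121/4 ≈ 30.250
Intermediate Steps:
k = -1/2 (k = -1/4 + (1*(-1) - 1)/8 = -1/4 + (-1 - 1)/8 = -1/4 + (1/8)*(-2) = -1/4 - 1/4 = -1/2 ≈ -0.50000)
L = -5 (L = 5 + 2*(-5) = 5 - 10 = -5)
b = 11/2 (b = -5*(-1/2) - 1*(-3) = 5/2 + 3 = 11/2 ≈ 5.5000)
b**2 = (11/2)**2 = 121/4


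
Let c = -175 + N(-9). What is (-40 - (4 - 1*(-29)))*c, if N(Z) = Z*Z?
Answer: 6862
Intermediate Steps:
N(Z) = Z²
c = -94 (c = -175 + (-9)² = -175 + 81 = -94)
(-40 - (4 - 1*(-29)))*c = (-40 - (4 - 1*(-29)))*(-94) = (-40 - (4 + 29))*(-94) = (-40 - 1*33)*(-94) = (-40 - 33)*(-94) = -73*(-94) = 6862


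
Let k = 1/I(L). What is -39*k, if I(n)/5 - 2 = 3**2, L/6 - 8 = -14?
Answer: -39/55 ≈ -0.70909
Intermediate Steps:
L = -36 (L = 48 + 6*(-14) = 48 - 84 = -36)
I(n) = 55 (I(n) = 10 + 5*3**2 = 10 + 5*9 = 10 + 45 = 55)
k = 1/55 ≈ 0.018182
-39*k = -39*1/55 = -39/55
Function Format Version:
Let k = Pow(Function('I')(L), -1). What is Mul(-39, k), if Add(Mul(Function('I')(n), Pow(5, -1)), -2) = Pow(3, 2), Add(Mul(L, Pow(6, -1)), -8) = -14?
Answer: Rational(-39, 55) ≈ -0.70909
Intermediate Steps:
L = -36 (L = Add(48, Mul(6, -14)) = Add(48, -84) = -36)
Function('I')(n) = 55 (Function('I')(n) = Add(10, Mul(5, Pow(3, 2))) = Add(10, Mul(5, 9)) = Add(10, 45) = 55)
k = Rational(1, 55) (k = Pow(55, -1) = Rational(1, 55) ≈ 0.018182)
Mul(-39, k) = Mul(-39, Rational(1, 55)) = Rational(-39, 55)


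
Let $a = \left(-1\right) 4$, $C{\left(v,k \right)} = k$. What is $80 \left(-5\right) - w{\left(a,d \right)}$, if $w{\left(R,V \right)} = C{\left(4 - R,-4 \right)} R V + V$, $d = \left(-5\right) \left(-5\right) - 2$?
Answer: $-791$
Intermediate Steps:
$d = 23$ ($d = 25 - 2 = 23$)
$a = -4$
$w{\left(R,V \right)} = V - 4 R V$ ($w{\left(R,V \right)} = - 4 R V + V = V - 4 R V$)
$80 \left(-5\right) - w{\left(a,d \right)} = 80 \left(-5\right) - 23 \left(1 - -16\right) = -400 - 23 \left(1 + 16\right) = -400 - 23 \cdot 17 = -400 - 391 = -791$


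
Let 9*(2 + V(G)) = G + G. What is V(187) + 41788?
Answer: 376448/9 ≈ 41828.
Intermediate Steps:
V(G) = -2 + 2*G/9 (V(G) = -2 + (G + G)/9 = -2 + (2*G)/9 = -2 + 2*G/9)
V(187) + 41788 = (-2 + (2/9)*187) + 41788 = (-2 + 374/9) + 41788 = 356/9 + 41788 = 376448/9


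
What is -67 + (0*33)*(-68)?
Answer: -67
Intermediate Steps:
-67 + (0*33)*(-68) = -67 + 0*(-68) = -67 + 0 = -67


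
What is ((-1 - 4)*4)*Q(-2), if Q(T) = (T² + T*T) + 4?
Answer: -240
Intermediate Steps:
Q(T) = 4 + 2*T² (Q(T) = (T² + T²) + 4 = 2*T² + 4 = 4 + 2*T²)
((-1 - 4)*4)*Q(-2) = ((-1 - 4)*4)*(4 + 2*(-2)²) = (-5*4)*(4 + 2*4) = -20*(4 + 8) = -20*12 = -240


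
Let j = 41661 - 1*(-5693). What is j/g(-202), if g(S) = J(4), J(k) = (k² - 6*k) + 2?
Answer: -23677/3 ≈ -7892.3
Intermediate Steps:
j = 47354 (j = 41661 + 5693 = 47354)
J(k) = 2 + k² - 6*k
g(S) = -6 (g(S) = 2 + 4² - 6*4 = 2 + 16 - 24 = -6)
j/g(-202) = 47354/(-6) = 47354*(-⅙) = -23677/3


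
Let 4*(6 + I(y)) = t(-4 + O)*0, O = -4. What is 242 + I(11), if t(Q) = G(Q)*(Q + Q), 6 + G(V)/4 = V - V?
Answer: 236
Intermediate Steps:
G(V) = -24 (G(V) = -24 + 4*(V - V) = -24 + 4*0 = -24 + 0 = -24)
t(Q) = -48*Q (t(Q) = -24*(Q + Q) = -48*Q)
I(y) = -6 (I(y) = -6 + (-48*(-4 - 4)*0)/4 = -6 + (-48*(-8)*0)/4 = -6 + (384*0)/4 = -6 + (1/4)*0 = -6 + 0 = -6)
242 + I(11) = 242 - 6 = 236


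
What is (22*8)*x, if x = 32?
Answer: 5632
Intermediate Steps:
(22*8)*x = (22*8)*32 = 176*32 = 5632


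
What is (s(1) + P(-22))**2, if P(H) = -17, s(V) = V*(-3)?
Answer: 400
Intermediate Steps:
s(V) = -3*V
(s(1) + P(-22))**2 = (-3*1 - 17)**2 = (-3 - 17)**2 = (-20)**2 = 400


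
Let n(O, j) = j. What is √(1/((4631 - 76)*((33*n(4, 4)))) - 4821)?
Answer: I*√435714251304585/300630 ≈ 69.433*I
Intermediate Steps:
√(1/((4631 - 76)*((33*n(4, 4)))) - 4821) = √(1/((4631 - 76)*((33*4))) - 4821) = √(1/(4555*132) - 4821) = √((1/4555)*(1/132) - 4821) = √(1/601260 - 4821) = √(-2898674459/601260) = I*√435714251304585/300630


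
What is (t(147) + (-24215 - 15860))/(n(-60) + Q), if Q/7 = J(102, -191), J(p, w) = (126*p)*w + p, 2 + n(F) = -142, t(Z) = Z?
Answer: 19964/8591277 ≈ 0.0023238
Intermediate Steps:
n(F) = -144 (n(F) = -2 - 142 = -144)
J(p, w) = p + 126*p*w (J(p, w) = 126*p*w + p = p + 126*p*w)
Q = -17182410 (Q = 7*(102*(1 + 126*(-191))) = 7*(102*(1 - 24066)) = 7*(102*(-24065)) = 7*(-2454630) = -17182410)
(t(147) + (-24215 - 15860))/(n(-60) + Q) = (147 + (-24215 - 15860))/(-144 - 17182410) = (147 - 40075)/(-17182554) = -39928*(-1/17182554) = 19964/8591277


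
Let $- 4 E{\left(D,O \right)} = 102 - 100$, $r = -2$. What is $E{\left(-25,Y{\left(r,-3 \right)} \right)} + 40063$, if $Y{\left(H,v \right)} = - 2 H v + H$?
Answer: $\frac{80125}{2} \approx 40063.0$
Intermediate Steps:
$Y{\left(H,v \right)} = H - 2 H v$ ($Y{\left(H,v \right)} = - 2 H v + H = H - 2 H v$)
$E{\left(D,O \right)} = - \frac{1}{2}$ ($E{\left(D,O \right)} = - \frac{102 - 100}{4} = \left(- \frac{1}{4}\right) 2 = - \frac{1}{2}$)
$E{\left(-25,Y{\left(r,-3 \right)} \right)} + 40063 = - \frac{1}{2} + 40063 = \frac{80125}{2}$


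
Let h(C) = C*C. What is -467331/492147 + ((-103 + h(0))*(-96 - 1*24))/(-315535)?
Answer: -10236148267/10352640243 ≈ -0.98875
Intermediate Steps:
h(C) = C**2
-467331/492147 + ((-103 + h(0))*(-96 - 1*24))/(-315535) = -467331/492147 + ((-103 + 0**2)*(-96 - 1*24))/(-315535) = -467331*1/492147 + ((-103 + 0)*(-96 - 24))*(-1/315535) = -155777/164049 - 103*(-120)*(-1/315535) = -155777/164049 + 12360*(-1/315535) = -155777/164049 - 2472/63107 = -10236148267/10352640243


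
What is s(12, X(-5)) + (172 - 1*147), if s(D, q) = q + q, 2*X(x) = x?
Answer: 20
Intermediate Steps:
X(x) = x/2
s(D, q) = 2*q
s(12, X(-5)) + (172 - 1*147) = 2*((1/2)*(-5)) + (172 - 1*147) = 2*(-5/2) + (172 - 147) = -5 + 25 = 20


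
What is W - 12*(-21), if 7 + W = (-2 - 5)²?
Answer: 294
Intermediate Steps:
W = 42 (W = -7 + (-2 - 5)² = -7 + (-7)² = -7 + 49 = 42)
W - 12*(-21) = 42 - 12*(-21) = 42 + 252 = 294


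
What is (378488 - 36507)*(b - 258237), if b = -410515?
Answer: -228700477712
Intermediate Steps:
(378488 - 36507)*(b - 258237) = (378488 - 36507)*(-410515 - 258237) = 341981*(-668752) = -228700477712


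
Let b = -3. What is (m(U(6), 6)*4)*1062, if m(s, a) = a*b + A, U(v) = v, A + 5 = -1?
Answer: -101952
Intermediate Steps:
A = -6 (A = -5 - 1 = -6)
m(s, a) = -6 - 3*a (m(s, a) = a*(-3) - 6 = -3*a - 6 = -6 - 3*a)
(m(U(6), 6)*4)*1062 = ((-6 - 3*6)*4)*1062 = ((-6 - 18)*4)*1062 = -24*4*1062 = -96*1062 = -101952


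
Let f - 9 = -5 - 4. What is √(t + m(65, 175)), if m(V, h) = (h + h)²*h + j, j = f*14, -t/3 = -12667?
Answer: √21475501 ≈ 4634.2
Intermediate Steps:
t = 38001 (t = -3*(-12667) = 38001)
f = 0 (f = 9 + (-5 - 4) = 9 - 9 = 0)
j = 0 (j = 0*14 = 0)
m(V, h) = 4*h³ (m(V, h) = (h + h)²*h + 0 = (2*h)²*h + 0 = (4*h²)*h + 0 = 4*h³ + 0 = 4*h³)
√(t + m(65, 175)) = √(38001 + 4*175³) = √(38001 + 4*5359375) = √(38001 + 21437500) = √21475501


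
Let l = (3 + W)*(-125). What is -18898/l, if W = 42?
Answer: 18898/5625 ≈ 3.3596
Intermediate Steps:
l = -5625 (l = (3 + 42)*(-125) = 45*(-125) = -5625)
-18898/l = -18898/(-5625) = -18898*(-1/5625) = 18898/5625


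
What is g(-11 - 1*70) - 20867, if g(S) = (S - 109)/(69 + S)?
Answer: -125107/6 ≈ -20851.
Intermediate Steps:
g(S) = (-109 + S)/(69 + S)
g(-11 - 1*70) - 20867 = (-109 + (-11 - 1*70))/(69 + (-11 - 1*70)) - 20867 = (-109 + (-11 - 70))/(69 + (-11 - 70)) - 20867 = (-109 - 81)/(69 - 81) - 20867 = -190/(-12) - 20867 = -1/12*(-190) - 20867 = 95/6 - 20867 = -125107/6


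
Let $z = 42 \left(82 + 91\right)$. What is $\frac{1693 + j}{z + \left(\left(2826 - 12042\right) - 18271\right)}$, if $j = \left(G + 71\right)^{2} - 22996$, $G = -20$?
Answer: $\frac{18702}{20221} \approx 0.92488$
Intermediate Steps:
$z = 7266$ ($z = 42 \cdot 173 = 7266$)
$j = -20395$ ($j = \left(-20 + 71\right)^{2} - 22996 = 51^{2} - 22996 = 2601 - 22996 = -20395$)
$\frac{1693 + j}{z + \left(\left(2826 - 12042\right) - 18271\right)} = \frac{1693 - 20395}{7266 + \left(\left(2826 - 12042\right) - 18271\right)} = - \frac{18702}{7266 - 27487} = - \frac{18702}{-20221} = \left(-18702\right) \left(- \frac{1}{20221}\right) = \frac{18702}{20221}$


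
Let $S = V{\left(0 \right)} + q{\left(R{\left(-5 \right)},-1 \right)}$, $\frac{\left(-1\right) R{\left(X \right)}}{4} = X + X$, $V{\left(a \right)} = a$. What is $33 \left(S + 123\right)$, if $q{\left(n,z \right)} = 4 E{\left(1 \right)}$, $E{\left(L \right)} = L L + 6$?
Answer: $4983$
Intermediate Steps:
$R{\left(X \right)} = - 8 X$ ($R{\left(X \right)} = - 4 \left(X + X\right) = - 4 \cdot 2 X = - 8 X$)
$E{\left(L \right)} = 6 + L^{2}$ ($E{\left(L \right)} = L^{2} + 6 = 6 + L^{2}$)
$q{\left(n,z \right)} = 28$ ($q{\left(n,z \right)} = 4 \left(6 + 1^{2}\right) = 4 \left(6 + 1\right) = 4 \cdot 7 = 28$)
$S = 28$ ($S = 0 + 28 = 28$)
$33 \left(S + 123\right) = 33 \left(28 + 123\right) = 33 \cdot 151 = 4983$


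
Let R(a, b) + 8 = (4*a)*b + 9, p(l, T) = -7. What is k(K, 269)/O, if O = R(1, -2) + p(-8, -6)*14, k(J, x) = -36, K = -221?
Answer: 12/35 ≈ 0.34286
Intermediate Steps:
R(a, b) = 1 + 4*a*b (R(a, b) = -8 + ((4*a)*b + 9) = -8 + (4*a*b + 9) = -8 + (9 + 4*a*b) = 1 + 4*a*b)
O = -105 (O = (1 + 4*1*(-2)) - 7*14 = (1 - 8) - 98 = -7 - 98 = -105)
k(K, 269)/O = -36/(-105) = -36*(-1/105) = 12/35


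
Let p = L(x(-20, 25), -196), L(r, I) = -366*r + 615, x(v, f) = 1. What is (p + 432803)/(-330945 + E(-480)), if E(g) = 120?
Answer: -433052/330825 ≈ -1.3090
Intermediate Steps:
L(r, I) = 615 - 366*r
p = 249 (p = 615 - 366*1 = 615 - 366 = 249)
(p + 432803)/(-330945 + E(-480)) = (249 + 432803)/(-330945 + 120) = 433052/(-330825) = 433052*(-1/330825) = -433052/330825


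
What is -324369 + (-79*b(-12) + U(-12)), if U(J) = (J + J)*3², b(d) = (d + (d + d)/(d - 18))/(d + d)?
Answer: -4869328/15 ≈ -3.2462e+5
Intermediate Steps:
b(d) = (d + 2*d/(-18 + d))/(2*d) (b(d) = (d + (2*d)/(-18 + d))/((2*d)) = (d + 2*d/(-18 + d))*(1/(2*d)) = (d + 2*d/(-18 + d))/(2*d))
U(J) = 18*J (U(J) = (2*J)*9 = 18*J)
-324369 + (-79*b(-12) + U(-12)) = -324369 + (-79*(-16 - 12)/(2*(-18 - 12)) + 18*(-12)) = -324369 + (-79*(-28)/(2*(-30)) - 216) = -324369 + (-79*(-1)*(-28)/(2*30) - 216) = -324369 + (-79*7/15 - 216) = -324369 + (-553/15 - 216) = -324369 - 3793/15 = -4869328/15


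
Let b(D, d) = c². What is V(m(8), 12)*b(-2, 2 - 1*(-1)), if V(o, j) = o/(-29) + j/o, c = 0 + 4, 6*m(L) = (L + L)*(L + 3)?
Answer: -9224/957 ≈ -9.6385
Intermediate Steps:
m(L) = L*(3 + L)/3 (m(L) = ((L + L)*(L + 3))/6 = ((2*L)*(3 + L))/6 = (2*L*(3 + L))/6 = L*(3 + L)/3)
c = 4
b(D, d) = 16 (b(D, d) = 4² = 16)
V(o, j) = -o/29 + j/o (V(o, j) = o*(-1/29) + j/o = -o/29 + j/o)
V(m(8), 12)*b(-2, 2 - 1*(-1)) = (-8*(3 + 8)/87 + 12/(((⅓)*8*(3 + 8))))*16 = (-8*11/87 + 12/(((⅓)*8*11)))*16 = (-1/29*88/3 + 12/(88/3))*16 = (-88/87 + 12*(3/88))*16 = (-88/87 + 9/22)*16 = -1153/1914*16 = -9224/957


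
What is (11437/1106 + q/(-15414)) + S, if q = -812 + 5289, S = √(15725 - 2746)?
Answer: 6119227/608853 + √12979 ≈ 123.98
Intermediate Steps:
S = √12979 ≈ 113.93
q = 4477
(11437/1106 + q/(-15414)) + S = (11437/1106 + 4477/(-15414)) + √12979 = (11437*(1/1106) + 4477*(-1/15414)) + √12979 = (11437/1106 - 4477/15414) + √12979 = 6119227/608853 + √12979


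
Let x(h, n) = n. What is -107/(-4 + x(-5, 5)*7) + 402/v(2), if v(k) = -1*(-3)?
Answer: 4047/31 ≈ 130.55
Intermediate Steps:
v(k) = 3
-107/(-4 + x(-5, 5)*7) + 402/v(2) = -107/(-4 + 5*7) + 402/3 = -107/(-4 + 35) + 402*(1/3) = -107/31 + 134 = 4047/31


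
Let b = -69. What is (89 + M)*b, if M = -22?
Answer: -4623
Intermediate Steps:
(89 + M)*b = (89 - 22)*(-69) = 67*(-69) = -4623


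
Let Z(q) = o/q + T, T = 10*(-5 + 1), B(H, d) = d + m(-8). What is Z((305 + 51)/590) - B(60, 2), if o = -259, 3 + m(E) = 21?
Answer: -87085/178 ≈ -489.24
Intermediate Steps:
m(E) = 18 (m(E) = -3 + 21 = 18)
B(H, d) = 18 + d (B(H, d) = d + 18 = 18 + d)
T = -40 (T = 10*(-4) = -40)
Z(q) = -40 - 259/q (Z(q) = -259/q - 40 = -40 - 259/q)
Z((305 + 51)/590) - B(60, 2) = (-40 - 259*590/(305 + 51)) - (18 + 2) = (-40 - 259/(356*(1/590))) - 1*20 = (-40 - 259/178/295) - 20 = (-40 - 259*295/178) - 20 = (-40 - 76405/178) - 20 = -83525/178 - 20 = -87085/178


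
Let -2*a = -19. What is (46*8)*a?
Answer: 3496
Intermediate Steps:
a = 19/2 (a = -½*(-19) = 19/2 ≈ 9.5000)
(46*8)*a = (46*8)*(19/2) = 368*(19/2) = 3496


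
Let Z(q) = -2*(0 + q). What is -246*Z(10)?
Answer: 4920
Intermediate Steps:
Z(q) = -2*q
-246*Z(10) = -(-492)*10 = -246*(-20) = 4920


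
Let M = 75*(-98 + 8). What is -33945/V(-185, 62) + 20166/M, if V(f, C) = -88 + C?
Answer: 38100739/29250 ≈ 1302.6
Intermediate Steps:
M = -6750 (M = 75*(-90) = -6750)
-33945/V(-185, 62) + 20166/M = -33945/(-88 + 62) + 20166/(-6750) = -33945/(-26) + 20166*(-1/6750) = -33945*(-1/26) - 3361/1125 = 33945/26 - 3361/1125 = 38100739/29250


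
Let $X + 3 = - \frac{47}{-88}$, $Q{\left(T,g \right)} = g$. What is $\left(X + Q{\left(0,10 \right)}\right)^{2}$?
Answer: $\frac{439569}{7744} \approx 56.763$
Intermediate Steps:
$X = - \frac{217}{88}$ ($X = -3 - \frac{47}{-88} = -3 - - \frac{47}{88} = -3 + \frac{47}{88} = - \frac{217}{88} \approx -2.4659$)
$\left(X + Q{\left(0,10 \right)}\right)^{2} = \left(- \frac{217}{88} + 10\right)^{2} = \left(\frac{663}{88}\right)^{2} = \frac{439569}{7744}$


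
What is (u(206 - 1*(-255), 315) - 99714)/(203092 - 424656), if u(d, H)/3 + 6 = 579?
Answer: 97995/221564 ≈ 0.44229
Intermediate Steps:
u(d, H) = 1719 (u(d, H) = -18 + 3*579 = -18 + 1737 = 1719)
(u(206 - 1*(-255), 315) - 99714)/(203092 - 424656) = (1719 - 99714)/(203092 - 424656) = -97995/(-221564) = -97995*(-1/221564) = 97995/221564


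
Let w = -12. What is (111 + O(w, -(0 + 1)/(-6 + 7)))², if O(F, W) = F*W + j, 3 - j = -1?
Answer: 16129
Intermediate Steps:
j = 4 (j = 3 - 1*(-1) = 3 + 1 = 4)
O(F, W) = 4 + F*W (O(F, W) = F*W + 4 = 4 + F*W)
(111 + O(w, -(0 + 1)/(-6 + 7)))² = (111 + (4 - (-12)*(0 + 1)/(-6 + 7)))² = (111 + (4 - (-12)*1/1))² = (111 + (4 - (-12)*1*1))² = (111 + (4 - (-12)))² = (111 + (4 - 12*(-1)))² = (111 + (4 + 12))² = (111 + 16)² = 127² = 16129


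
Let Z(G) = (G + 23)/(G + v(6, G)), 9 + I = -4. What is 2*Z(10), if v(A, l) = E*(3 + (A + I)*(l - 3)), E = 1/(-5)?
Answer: 55/16 ≈ 3.4375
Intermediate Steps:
I = -13 (I = -9 - 4 = -13)
E = -⅕ ≈ -0.20000
v(A, l) = -⅗ - (-13 + A)*(-3 + l)/5 (v(A, l) = -(3 + (A - 13)*(l - 3))/5 = -(3 + (-13 + A)*(-3 + l))/5 = -⅗ - (-13 + A)*(-3 + l)/5)
Z(G) = (23 + G)/(-24/5 + 12*G/5) (Z(G) = (G + 23)/(G + (-42/5 + (⅗)*6 + 13*G/5 - ⅕*6*G)) = (23 + G)/(G + (-42/5 + 18/5 + 13*G/5 - 6*G/5)) = (23 + G)/(G + (-24/5 + 7*G/5)) = (23 + G)/(-24/5 + 12*G/5))
2*Z(10) = 2*(5*(23 + 10)/(12*(-2 + 10))) = 2*((5/12)*33/8) = 2*((5/12)*(⅛)*33) = 2*(55/32) = 55/16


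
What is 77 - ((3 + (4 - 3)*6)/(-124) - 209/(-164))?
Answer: 192679/2542 ≈ 75.798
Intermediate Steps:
77 - ((3 + (4 - 3)*6)/(-124) - 209/(-164)) = 77 - ((3 + 1*6)*(-1/124) - 209*(-1/164)) = 77 - ((3 + 6)*(-1/124) + 209/164) = 77 - (9*(-1/124) + 209/164) = 77 - (-9/124 + 209/164) = 77 - 1*3055/2542 = 77 - 3055/2542 = 192679/2542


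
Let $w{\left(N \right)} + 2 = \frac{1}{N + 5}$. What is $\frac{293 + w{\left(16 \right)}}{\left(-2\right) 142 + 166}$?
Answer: $- \frac{3056}{1239} \approx -2.4665$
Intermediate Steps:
$w{\left(N \right)} = -2 + \frac{1}{5 + N}$ ($w{\left(N \right)} = -2 + \frac{1}{N + 5} = -2 + \frac{1}{5 + N}$)
$\frac{293 + w{\left(16 \right)}}{\left(-2\right) 142 + 166} = \frac{293 + \frac{-9 - 32}{5 + 16}}{\left(-2\right) 142 + 166} = \frac{293 + \frac{-9 - 32}{21}}{-284 + 166} = \frac{293 + \frac{1}{21} \left(-41\right)}{-118} = \left(293 - \frac{41}{21}\right) \left(- \frac{1}{118}\right) = \frac{6112}{21} \left(- \frac{1}{118}\right) = - \frac{3056}{1239}$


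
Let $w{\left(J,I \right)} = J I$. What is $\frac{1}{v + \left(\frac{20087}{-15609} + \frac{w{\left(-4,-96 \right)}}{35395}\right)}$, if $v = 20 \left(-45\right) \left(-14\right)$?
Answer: $\frac{552480555}{6960550007491} \approx 7.9373 \cdot 10^{-5}$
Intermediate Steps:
$w{\left(J,I \right)} = I J$
$v = 12600$ ($v = \left(-900\right) \left(-14\right) = 12600$)
$\frac{1}{v + \left(\frac{20087}{-15609} + \frac{w{\left(-4,-96 \right)}}{35395}\right)} = \frac{1}{12600 + \left(\frac{20087}{-15609} + \frac{\left(-96\right) \left(-4\right)}{35395}\right)} = \frac{1}{12600 + \left(20087 \left(- \frac{1}{15609}\right) + 384 \cdot \frac{1}{35395}\right)} = \frac{1}{12600 + \left(- \frac{20087}{15609} + \frac{384}{35395}\right)} = \frac{1}{12600 - \frac{704985509}{552480555}} = \frac{1}{\frac{6960550007491}{552480555}} = \frac{552480555}{6960550007491}$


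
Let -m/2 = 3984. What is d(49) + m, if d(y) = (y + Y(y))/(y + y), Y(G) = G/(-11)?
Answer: -87643/11 ≈ -7967.5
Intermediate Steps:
m = -7968 (m = -2*3984 = -7968)
Y(G) = -G/11 (Y(G) = G*(-1/11) = -G/11)
d(y) = 5/11 (d(y) = (y - y/11)/(y + y) = (10*y/11)/((2*y)) = (10*y/11)*(1/(2*y)) = 5/11)
d(49) + m = 5/11 - 7968 = -87643/11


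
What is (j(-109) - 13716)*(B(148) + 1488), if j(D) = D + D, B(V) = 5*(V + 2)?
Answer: -31184292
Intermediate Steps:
B(V) = 10 + 5*V (B(V) = 5*(2 + V) = 10 + 5*V)
j(D) = 2*D
(j(-109) - 13716)*(B(148) + 1488) = (2*(-109) - 13716)*((10 + 5*148) + 1488) = (-218 - 13716)*((10 + 740) + 1488) = -13934*(750 + 1488) = -13934*2238 = -31184292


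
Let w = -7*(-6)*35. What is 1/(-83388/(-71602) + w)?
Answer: 35801/52669164 ≈ 0.00067973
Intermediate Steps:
w = 1470 (w = 42*35 = 1470)
1/(-83388/(-71602) + w) = 1/(-83388/(-71602) + 1470) = 1/(-83388*(-1/71602) + 1470) = 1/(41694/35801 + 1470) = 1/(52669164/35801) = 35801/52669164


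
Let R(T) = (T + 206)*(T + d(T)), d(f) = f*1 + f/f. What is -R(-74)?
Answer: 19404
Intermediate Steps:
d(f) = 1 + f (d(f) = f + 1 = 1 + f)
R(T) = (1 + 2*T)*(206 + T) (R(T) = (T + 206)*(T + (1 + T)) = (206 + T)*(1 + 2*T) = (1 + 2*T)*(206 + T))
-R(-74) = -(206 + 2*(-74)² + 413*(-74)) = -(206 + 2*5476 - 30562) = -(206 + 10952 - 30562) = -1*(-19404) = 19404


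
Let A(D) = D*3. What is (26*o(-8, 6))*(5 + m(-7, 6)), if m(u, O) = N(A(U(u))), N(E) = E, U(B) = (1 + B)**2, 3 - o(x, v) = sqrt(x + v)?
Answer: 8814 - 2938*I*sqrt(2) ≈ 8814.0 - 4155.0*I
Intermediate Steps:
o(x, v) = 3 - sqrt(v + x) (o(x, v) = 3 - sqrt(x + v) = 3 - sqrt(v + x))
A(D) = 3*D
m(u, O) = 3*(1 + u)**2
(26*o(-8, 6))*(5 + m(-7, 6)) = (26*(3 - sqrt(6 - 8)))*(5 + 3*(1 - 7)**2) = (26*(3 - sqrt(-2)))*(5 + 3*(-6)**2) = (26*(3 - I*sqrt(2)))*(5 + 3*36) = (26*(3 - I*sqrt(2)))*(5 + 108) = (78 - 26*I*sqrt(2))*113 = 8814 - 2938*I*sqrt(2)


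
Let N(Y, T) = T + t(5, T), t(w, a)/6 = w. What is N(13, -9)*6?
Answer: 126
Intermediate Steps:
t(w, a) = 6*w
N(Y, T) = 30 + T (N(Y, T) = T + 6*5 = T + 30 = 30 + T)
N(13, -9)*6 = (30 - 9)*6 = 21*6 = 126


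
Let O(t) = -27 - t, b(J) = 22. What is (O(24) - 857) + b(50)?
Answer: -886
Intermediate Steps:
(O(24) - 857) + b(50) = ((-27 - 1*24) - 857) + 22 = ((-27 - 24) - 857) + 22 = (-51 - 857) + 22 = -908 + 22 = -886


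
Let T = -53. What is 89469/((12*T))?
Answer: -29823/212 ≈ -140.67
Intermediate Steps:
89469/((12*T)) = 89469/((12*(-53))) = 89469/(-636) = 89469*(-1/636) = -29823/212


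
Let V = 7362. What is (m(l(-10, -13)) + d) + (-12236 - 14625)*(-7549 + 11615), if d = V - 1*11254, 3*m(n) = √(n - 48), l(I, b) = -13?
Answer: -109220718 + I*√61/3 ≈ -1.0922e+8 + 2.6034*I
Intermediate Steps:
m(n) = √(-48 + n)/3 (m(n) = √(n - 48)/3 = √(-48 + n)/3)
d = -3892 (d = 7362 - 1*11254 = 7362 - 11254 = -3892)
(m(l(-10, -13)) + d) + (-12236 - 14625)*(-7549 + 11615) = (√(-48 - 13)/3 - 3892) + (-12236 - 14625)*(-7549 + 11615) = (√(-61)/3 - 3892) - 26861*4066 = ((I*√61)/3 - 3892) - 109216826 = (I*√61/3 - 3892) - 109216826 = (-3892 + I*√61/3) - 109216826 = -109220718 + I*√61/3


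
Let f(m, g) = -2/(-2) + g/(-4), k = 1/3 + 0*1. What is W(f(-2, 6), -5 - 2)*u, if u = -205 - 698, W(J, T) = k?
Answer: -301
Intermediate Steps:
k = ⅓ (k = ⅓ + 0 = ⅓ ≈ 0.33333)
f(m, g) = 1 - g/4 (f(m, g) = -2*(-½) + g*(-¼) = 1 - g/4)
W(J, T) = ⅓
u = -903
W(f(-2, 6), -5 - 2)*u = (⅓)*(-903) = -301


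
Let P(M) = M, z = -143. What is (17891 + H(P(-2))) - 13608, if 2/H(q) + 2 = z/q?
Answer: 595341/139 ≈ 4283.0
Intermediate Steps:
H(q) = 2/(-2 - 143/q)
(17891 + H(P(-2))) - 13608 = (17891 - 2*(-2)/(143 + 2*(-2))) - 13608 = (17891 - 2*(-2)/(143 - 4)) - 13608 = (17891 - 2*(-2)/139) - 13608 = (17891 - 2*(-2)*1/139) - 13608 = (17891 + 4/139) - 13608 = 2486853/139 - 13608 = 595341/139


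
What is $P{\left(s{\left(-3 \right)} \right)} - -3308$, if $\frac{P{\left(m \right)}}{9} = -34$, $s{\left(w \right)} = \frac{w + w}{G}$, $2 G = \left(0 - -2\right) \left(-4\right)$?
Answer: $3002$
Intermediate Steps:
$G = -4$ ($G = \frac{\left(0 - -2\right) \left(-4\right)}{2} = \frac{\left(0 + 2\right) \left(-4\right)}{2} = \frac{2 \left(-4\right)}{2} = \frac{1}{2} \left(-8\right) = -4$)
$s{\left(w \right)} = - \frac{w}{2}$ ($s{\left(w \right)} = \frac{w + w}{-4} = 2 w \left(- \frac{1}{4}\right) = - \frac{w}{2}$)
$P{\left(m \right)} = -306$ ($P{\left(m \right)} = 9 \left(-34\right) = -306$)
$P{\left(s{\left(-3 \right)} \right)} - -3308 = -306 - -3308 = -306 + 3308 = 3002$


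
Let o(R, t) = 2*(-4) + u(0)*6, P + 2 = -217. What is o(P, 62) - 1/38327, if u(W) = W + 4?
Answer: 613231/38327 ≈ 16.000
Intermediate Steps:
P = -219 (P = -2 - 217 = -219)
u(W) = 4 + W
o(R, t) = 16 (o(R, t) = 2*(-4) + (4 + 0)*6 = -8 + 4*6 = -8 + 24 = 16)
o(P, 62) - 1/38327 = 16 - 1/38327 = 613231/38327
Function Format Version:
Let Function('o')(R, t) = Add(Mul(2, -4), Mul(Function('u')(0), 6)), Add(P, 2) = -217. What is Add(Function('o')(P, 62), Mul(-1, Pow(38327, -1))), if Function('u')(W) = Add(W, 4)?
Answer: Rational(613231, 38327) ≈ 16.000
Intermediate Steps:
P = -219 (P = Add(-2, -217) = -219)
Function('u')(W) = Add(4, W)
Function('o')(R, t) = 16 (Function('o')(R, t) = Add(Mul(2, -4), Mul(Add(4, 0), 6)) = Add(-8, Mul(4, 6)) = Add(-8, 24) = 16)
Add(Function('o')(P, 62), Mul(-1, Pow(38327, -1))) = Add(16, Mul(-1, Pow(38327, -1))) = Add(16, Mul(-1, Rational(1, 38327))) = Add(16, Rational(-1, 38327)) = Rational(613231, 38327)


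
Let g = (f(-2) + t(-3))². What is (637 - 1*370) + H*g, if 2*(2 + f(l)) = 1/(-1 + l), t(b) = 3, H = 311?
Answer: 17387/36 ≈ 482.97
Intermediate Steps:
f(l) = -2 + 1/(2*(-1 + l))
g = 25/36 (g = ((5 - 4*(-2))/(2*(-1 - 2)) + 3)² = ((½)*(5 + 8)/(-3) + 3)² = ((½)*(-⅓)*13 + 3)² = (-13/6 + 3)² = (⅚)² = 25/36 ≈ 0.69444)
(637 - 1*370) + H*g = (637 - 1*370) + 311*(25/36) = (637 - 370) + 7775/36 = 267 + 7775/36 = 17387/36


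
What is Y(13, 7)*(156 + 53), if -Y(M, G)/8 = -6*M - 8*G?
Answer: 224048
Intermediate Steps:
Y(M, G) = 48*M + 64*G (Y(M, G) = -8*(-6*M - 8*G) = -8*(-8*G - 6*M) = 48*M + 64*G)
Y(13, 7)*(156 + 53) = (48*13 + 64*7)*(156 + 53) = (624 + 448)*209 = 1072*209 = 224048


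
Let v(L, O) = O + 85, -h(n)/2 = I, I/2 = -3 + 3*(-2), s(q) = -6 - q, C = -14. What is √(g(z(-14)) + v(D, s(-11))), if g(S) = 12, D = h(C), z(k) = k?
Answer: √102 ≈ 10.100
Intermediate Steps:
I = -18 (I = 2*(-3 + 3*(-2)) = 2*(-3 - 6) = 2*(-9) = -18)
h(n) = 36 (h(n) = -2*(-18) = 36)
D = 36
v(L, O) = 85 + O
√(g(z(-14)) + v(D, s(-11))) = √(12 + (85 + (-6 - 1*(-11)))) = √(12 + (85 + (-6 + 11))) = √(12 + (85 + 5)) = √(12 + 90) = √102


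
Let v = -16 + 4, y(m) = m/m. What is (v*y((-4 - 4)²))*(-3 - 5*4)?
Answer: 276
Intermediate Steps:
y(m) = 1
v = -12
(v*y((-4 - 4)²))*(-3 - 5*4) = (-12*1)*(-3 - 5*4) = -12*(-3 - 20) = -12*(-23) = 276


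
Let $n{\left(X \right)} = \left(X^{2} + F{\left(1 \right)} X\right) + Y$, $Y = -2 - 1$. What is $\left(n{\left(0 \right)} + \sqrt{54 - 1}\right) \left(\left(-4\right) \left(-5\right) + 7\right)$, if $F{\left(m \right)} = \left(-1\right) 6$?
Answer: $-81 + 27 \sqrt{53} \approx 115.56$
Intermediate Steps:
$F{\left(m \right)} = -6$
$Y = -3$ ($Y = -2 - 1 = -3$)
$n{\left(X \right)} = -3 + X^{2} - 6 X$ ($n{\left(X \right)} = \left(X^{2} - 6 X\right) - 3 = -3 + X^{2} - 6 X$)
$\left(n{\left(0 \right)} + \sqrt{54 - 1}\right) \left(\left(-4\right) \left(-5\right) + 7\right) = \left(\left(-3 + 0^{2} - 0\right) + \sqrt{54 - 1}\right) \left(\left(-4\right) \left(-5\right) + 7\right) = \left(\left(-3 + 0 + 0\right) + \sqrt{53}\right) \left(20 + 7\right) = \left(-3 + \sqrt{53}\right) 27 = -81 + 27 \sqrt{53}$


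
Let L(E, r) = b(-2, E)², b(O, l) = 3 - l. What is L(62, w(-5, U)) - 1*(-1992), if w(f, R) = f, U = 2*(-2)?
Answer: 5473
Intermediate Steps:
U = -4
L(E, r) = (3 - E)²
L(62, w(-5, U)) - 1*(-1992) = (-3 + 62)² - 1*(-1992) = 59² + 1992 = 3481 + 1992 = 5473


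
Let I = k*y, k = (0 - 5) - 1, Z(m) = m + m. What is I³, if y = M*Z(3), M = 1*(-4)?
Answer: 2985984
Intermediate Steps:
M = -4
Z(m) = 2*m
k = -6 (k = -5 - 1 = -6)
y = -24 (y = -8*3 = -4*6 = -24)
I = 144 (I = -6*(-24) = 144)
I³ = 144³ = 2985984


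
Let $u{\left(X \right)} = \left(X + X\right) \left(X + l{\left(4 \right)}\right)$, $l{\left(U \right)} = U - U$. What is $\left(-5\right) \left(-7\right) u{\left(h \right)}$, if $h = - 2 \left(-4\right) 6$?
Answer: $161280$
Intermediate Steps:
$l{\left(U \right)} = 0$
$h = 48$ ($h = - \left(-8\right) 6 = \left(-1\right) \left(-48\right) = 48$)
$u{\left(X \right)} = 2 X^{2}$ ($u{\left(X \right)} = \left(X + X\right) \left(X + 0\right) = 2 X X = 2 X^{2}$)
$\left(-5\right) \left(-7\right) u{\left(h \right)} = \left(-5\right) \left(-7\right) 2 \cdot 48^{2} = 35 \cdot 2 \cdot 2304 = 35 \cdot 4608 = 161280$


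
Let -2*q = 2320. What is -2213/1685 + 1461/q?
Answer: -1005773/390920 ≈ -2.5728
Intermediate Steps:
q = -1160 (q = -½*2320 = -1160)
-2213/1685 + 1461/q = -2213/1685 + 1461/(-1160) = -2213*1/1685 + 1461*(-1/1160) = -2213/1685 - 1461/1160 = -1005773/390920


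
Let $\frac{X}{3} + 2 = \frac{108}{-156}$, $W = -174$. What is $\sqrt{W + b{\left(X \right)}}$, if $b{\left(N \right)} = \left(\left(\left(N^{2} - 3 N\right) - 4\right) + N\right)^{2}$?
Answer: $\frac{\sqrt{166090627}}{169} \approx 76.258$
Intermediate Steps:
$X = - \frac{105}{13}$ ($X = -6 + 3 \frac{108}{-156} = -6 + 3 \cdot 108 \left(- \frac{1}{156}\right) = -6 + 3 \left(- \frac{9}{13}\right) = -6 - \frac{27}{13} = - \frac{105}{13} \approx -8.0769$)
$b{\left(N \right)} = \left(-4 + N^{2} - 2 N\right)^{2}$ ($b{\left(N \right)} = \left(\left(-4 + N^{2} - 3 N\right) + N\right)^{2} = \left(-4 + N^{2} - 2 N\right)^{2}$)
$\sqrt{W + b{\left(X \right)}} = \sqrt{-174 + \left(4 - \left(- \frac{105}{13}\right)^{2} + 2 \left(- \frac{105}{13}\right)\right)^{2}} = \sqrt{-174 + \left(4 - \frac{11025}{169} - \frac{210}{13}\right)^{2}} = \sqrt{-174 + \left(- \frac{13079}{169}\right)^{2}} = \sqrt{-174 + \frac{171060241}{28561}} = \sqrt{\frac{166090627}{28561}} = \frac{\sqrt{166090627}}{169}$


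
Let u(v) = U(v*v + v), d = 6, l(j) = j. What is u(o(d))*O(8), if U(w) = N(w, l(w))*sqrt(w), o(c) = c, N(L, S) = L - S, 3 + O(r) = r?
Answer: 0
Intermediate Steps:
O(r) = -3 + r
U(w) = 0 (U(w) = (w - w)*sqrt(w) = 0*sqrt(w) = 0)
u(v) = 0
u(o(d))*O(8) = 0*(-3 + 8) = 0*5 = 0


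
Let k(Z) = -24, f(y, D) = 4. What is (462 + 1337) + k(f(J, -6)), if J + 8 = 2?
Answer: 1775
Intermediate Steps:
J = -6 (J = -8 + 2 = -6)
(462 + 1337) + k(f(J, -6)) = (462 + 1337) - 24 = 1799 - 24 = 1775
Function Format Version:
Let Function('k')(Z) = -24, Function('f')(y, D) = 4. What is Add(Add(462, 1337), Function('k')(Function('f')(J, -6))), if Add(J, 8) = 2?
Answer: 1775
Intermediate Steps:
J = -6 (J = Add(-8, 2) = -6)
Add(Add(462, 1337), Function('k')(Function('f')(J, -6))) = Add(Add(462, 1337), -24) = Add(1799, -24) = 1775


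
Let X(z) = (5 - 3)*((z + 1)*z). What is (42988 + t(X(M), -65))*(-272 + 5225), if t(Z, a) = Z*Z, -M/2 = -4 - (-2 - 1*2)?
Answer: 212919564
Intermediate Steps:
M = 0 (M = -2*(-4 - (-2 - 1*2)) = -2*(-4 - (-2 - 2)) = -2*(-4 - 1*(-4)) = -2*(-4 + 4) = -2*0 = 0)
X(z) = 2*z*(1 + z) (X(z) = 2*((1 + z)*z) = 2*(z*(1 + z)) = 2*z*(1 + z))
t(Z, a) = Z**2
(42988 + t(X(M), -65))*(-272 + 5225) = (42988 + (2*0*(1 + 0))**2)*(-272 + 5225) = (42988 + (2*0*1)**2)*4953 = (42988 + 0**2)*4953 = (42988 + 0)*4953 = 42988*4953 = 212919564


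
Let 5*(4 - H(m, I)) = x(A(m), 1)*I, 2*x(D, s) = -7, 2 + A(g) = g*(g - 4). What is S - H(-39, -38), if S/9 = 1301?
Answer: 58658/5 ≈ 11732.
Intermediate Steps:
S = 11709 (S = 9*1301 = 11709)
A(g) = -2 + g*(-4 + g) (A(g) = -2 + g*(g - 4) = -2 + g*(-4 + g))
x(D, s) = -7/2 (x(D, s) = (1/2)*(-7) = -7/2)
H(m, I) = 4 + 7*I/10 (H(m, I) = 4 - (-7)*I/10 = 4 + 7*I/10)
S - H(-39, -38) = 11709 - (4 + (7/10)*(-38)) = 11709 - (4 - 133/5) = 11709 - 1*(-113/5) = 11709 + 113/5 = 58658/5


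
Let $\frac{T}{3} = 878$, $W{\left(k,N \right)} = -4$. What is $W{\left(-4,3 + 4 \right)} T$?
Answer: $-10536$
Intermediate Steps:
$T = 2634$ ($T = 3 \cdot 878 = 2634$)
$W{\left(-4,3 + 4 \right)} T = \left(-4\right) 2634 = -10536$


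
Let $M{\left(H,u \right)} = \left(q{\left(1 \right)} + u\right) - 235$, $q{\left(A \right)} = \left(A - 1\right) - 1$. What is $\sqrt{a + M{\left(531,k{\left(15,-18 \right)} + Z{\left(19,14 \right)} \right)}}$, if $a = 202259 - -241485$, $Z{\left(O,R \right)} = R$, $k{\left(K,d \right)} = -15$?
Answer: $\sqrt{443507} \approx 665.96$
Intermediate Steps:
$q{\left(A \right)} = -2 + A$ ($q{\left(A \right)} = \left(-1 + A\right) - 1 = -2 + A$)
$M{\left(H,u \right)} = -236 + u$ ($M{\left(H,u \right)} = \left(\left(-2 + 1\right) + u\right) - 235 = \left(-1 + u\right) - 235 = -236 + u$)
$a = 443744$ ($a = 202259 + 241485 = 443744$)
$\sqrt{a + M{\left(531,k{\left(15,-18 \right)} + Z{\left(19,14 \right)} \right)}} = \sqrt{443744 + \left(-236 + \left(-15 + 14\right)\right)} = \sqrt{443744 - 237} = \sqrt{443507}$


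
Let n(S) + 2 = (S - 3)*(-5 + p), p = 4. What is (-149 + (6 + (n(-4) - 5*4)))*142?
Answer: -22436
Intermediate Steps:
n(S) = 1 - S (n(S) = -2 + (S - 3)*(-5 + 4) = -2 + (-3 + S)*(-1) = -2 + (3 - S) = 1 - S)
(-149 + (6 + (n(-4) - 5*4)))*142 = (-149 + (6 + ((1 - 1*(-4)) - 5*4)))*142 = (-149 + (6 + ((1 + 4) - 20)))*142 = (-149 + (6 + (5 - 20)))*142 = (-149 + (6 - 15))*142 = (-149 - 9)*142 = -158*142 = -22436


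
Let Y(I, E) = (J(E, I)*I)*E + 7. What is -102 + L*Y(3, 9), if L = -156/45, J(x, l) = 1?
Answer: -3298/15 ≈ -219.87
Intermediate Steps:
L = -52/15 (L = -156*1/45 = -52/15 ≈ -3.4667)
Y(I, E) = 7 + E*I (Y(I, E) = (1*I)*E + 7 = I*E + 7 = E*I + 7 = 7 + E*I)
-102 + L*Y(3, 9) = -102 - 52*(7 + 9*3)/15 = -102 - 52*(7 + 27)/15 = -102 - 52/15*34 = -102 - 1768/15 = -3298/15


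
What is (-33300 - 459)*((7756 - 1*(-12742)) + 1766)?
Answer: -751610376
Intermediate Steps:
(-33300 - 459)*((7756 - 1*(-12742)) + 1766) = -33759*((7756 + 12742) + 1766) = -33759*(20498 + 1766) = -33759*22264 = -751610376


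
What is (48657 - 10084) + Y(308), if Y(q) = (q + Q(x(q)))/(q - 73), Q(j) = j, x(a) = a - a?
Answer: 9064963/235 ≈ 38574.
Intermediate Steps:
x(a) = 0
Y(q) = q/(-73 + q) (Y(q) = (q + 0)/(q - 73) = q/(-73 + q))
(48657 - 10084) + Y(308) = (48657 - 10084) + 308/(-73 + 308) = 38573 + 308/235 = 9064963/235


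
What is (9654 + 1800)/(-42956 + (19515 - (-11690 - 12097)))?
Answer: 5727/173 ≈ 33.104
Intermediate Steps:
(9654 + 1800)/(-42956 + (19515 - (-11690 - 12097))) = 11454/(-42956 + (19515 - 1*(-23787))) = 11454/(-42956 + (19515 + 23787)) = 11454/(-42956 + 43302) = 11454/346 = 11454*(1/346) = 5727/173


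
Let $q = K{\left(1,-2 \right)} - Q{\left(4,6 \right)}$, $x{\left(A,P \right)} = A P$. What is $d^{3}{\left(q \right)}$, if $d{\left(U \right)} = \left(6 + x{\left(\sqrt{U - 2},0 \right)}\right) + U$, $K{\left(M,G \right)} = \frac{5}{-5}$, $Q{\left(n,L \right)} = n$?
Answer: $1$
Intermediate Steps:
$K{\left(M,G \right)} = -1$ ($K{\left(M,G \right)} = 5 \left(- \frac{1}{5}\right) = -1$)
$q = -5$ ($q = -1 - 4 = -5$)
$d{\left(U \right)} = 6 + U$ ($d{\left(U \right)} = \left(6 + \sqrt{U - 2} \cdot 0\right) + U = \left(6 + \sqrt{-2 + U} 0\right) + U = \left(6 + 0\right) + U = 6 + U$)
$d^{3}{\left(q \right)} = \left(6 - 5\right)^{3} = 1^{3} = 1$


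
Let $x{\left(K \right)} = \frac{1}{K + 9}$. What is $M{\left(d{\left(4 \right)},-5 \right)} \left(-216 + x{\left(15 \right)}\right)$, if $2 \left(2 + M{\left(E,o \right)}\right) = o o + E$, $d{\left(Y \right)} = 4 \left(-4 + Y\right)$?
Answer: $- \frac{36281}{16} \approx -2267.6$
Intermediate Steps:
$d{\left(Y \right)} = -16 + 4 Y$
$x{\left(K \right)} = \frac{1}{9 + K}$
$M{\left(E,o \right)} = -2 + \frac{E}{2} + \frac{o^{2}}{2}$ ($M{\left(E,o \right)} = -2 + \frac{o o + E}{2} = -2 + \frac{o^{2} + E}{2} = -2 + \frac{E + o^{2}}{2} = -2 + \left(\frac{E}{2} + \frac{o^{2}}{2}\right) = -2 + \frac{E}{2} + \frac{o^{2}}{2}$)
$M{\left(d{\left(4 \right)},-5 \right)} \left(-216 + x{\left(15 \right)}\right) = \left(-2 + \frac{-16 + 4 \cdot 4}{2} + \frac{\left(-5\right)^{2}}{2}\right) \left(-216 + \frac{1}{9 + 15}\right) = \left(-2 + \frac{-16 + 16}{2} + \frac{1}{2} \cdot 25\right) \left(-216 + \frac{1}{24}\right) = \left(-2 + \frac{1}{2} \cdot 0 + \frac{25}{2}\right) \left(-216 + \frac{1}{24}\right) = \left(-2 + 0 + \frac{25}{2}\right) \left(- \frac{5183}{24}\right) = \frac{21}{2} \left(- \frac{5183}{24}\right) = - \frac{36281}{16}$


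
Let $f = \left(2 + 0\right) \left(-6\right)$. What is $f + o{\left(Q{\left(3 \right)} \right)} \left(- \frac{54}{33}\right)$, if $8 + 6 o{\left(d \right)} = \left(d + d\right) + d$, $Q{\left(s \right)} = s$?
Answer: $- \frac{135}{11} \approx -12.273$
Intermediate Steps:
$o{\left(d \right)} = - \frac{4}{3} + \frac{d}{2}$ ($o{\left(d \right)} = - \frac{4}{3} + \frac{\left(d + d\right) + d}{6} = - \frac{4}{3} + \frac{2 d + d}{6} = - \frac{4}{3} + \frac{3 d}{6} = - \frac{4}{3} + \frac{d}{2}$)
$f = -12$ ($f = 2 \left(-6\right) = -12$)
$f + o{\left(Q{\left(3 \right)} \right)} \left(- \frac{54}{33}\right) = -12 + \left(- \frac{4}{3} + \frac{1}{2} \cdot 3\right) \left(- \frac{54}{33}\right) = -12 + \left(- \frac{4}{3} + \frac{3}{2}\right) \left(\left(-54\right) \frac{1}{33}\right) = -12 + \frac{1}{6} \left(- \frac{18}{11}\right) = -12 - \frac{3}{11} = - \frac{135}{11}$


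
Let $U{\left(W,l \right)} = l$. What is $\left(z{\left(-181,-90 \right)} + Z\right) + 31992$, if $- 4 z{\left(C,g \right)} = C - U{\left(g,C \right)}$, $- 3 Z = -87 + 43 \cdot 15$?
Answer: $31806$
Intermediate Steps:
$Z = -186$ ($Z = - \frac{-87 + 43 \cdot 15}{3} = - \frac{-87 + 645}{3} = \left(- \frac{1}{3}\right) 558 = -186$)
$z{\left(C,g \right)} = 0$ ($z{\left(C,g \right)} = - \frac{C - C}{4} = \left(- \frac{1}{4}\right) 0 = 0$)
$\left(z{\left(-181,-90 \right)} + Z\right) + 31992 = \left(0 - 186\right) + 31992 = -186 + 31992 = 31806$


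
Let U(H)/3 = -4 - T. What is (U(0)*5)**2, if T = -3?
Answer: 225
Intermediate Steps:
U(H) = -3 (U(H) = 3*(-4 - 1*(-3)) = 3*(-4 + 3) = 3*(-1) = -3)
(U(0)*5)**2 = (-3*5)**2 = (-15)**2 = 225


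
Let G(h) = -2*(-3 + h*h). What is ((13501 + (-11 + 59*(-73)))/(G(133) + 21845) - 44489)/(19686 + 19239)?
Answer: -200603962/175512825 ≈ -1.1430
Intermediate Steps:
G(h) = 6 - 2*h**2 (G(h) = -2*(-3 + h**2) = 6 - 2*h**2)
((13501 + (-11 + 59*(-73)))/(G(133) + 21845) - 44489)/(19686 + 19239) = ((13501 + (-11 + 59*(-73)))/((6 - 2*133**2) + 21845) - 44489)/(19686 + 19239) = ((13501 + (-11 - 4307))/((6 - 2*17689) + 21845) - 44489)/38925 = ((13501 - 4318)/((6 - 35378) + 21845) - 44489)*(1/38925) = (9183/(-35372 + 21845) - 44489)*(1/38925) = (9183/(-13527) - 44489)*(1/38925) = (9183*(-1/13527) - 44489)*(1/38925) = (-3061/4509 - 44489)*(1/38925) = -200603962/4509*1/38925 = -200603962/175512825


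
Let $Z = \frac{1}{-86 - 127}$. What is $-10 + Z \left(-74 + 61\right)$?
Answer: $- \frac{2117}{213} \approx -9.939$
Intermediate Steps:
$Z = - \frac{1}{213}$ ($Z = \frac{1}{-213} = - \frac{1}{213} \approx -0.0046948$)
$-10 + Z \left(-74 + 61\right) = -10 - \frac{-74 + 61}{213} = -10 - - \frac{13}{213} = -10 + \frac{13}{213} = - \frac{2117}{213}$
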